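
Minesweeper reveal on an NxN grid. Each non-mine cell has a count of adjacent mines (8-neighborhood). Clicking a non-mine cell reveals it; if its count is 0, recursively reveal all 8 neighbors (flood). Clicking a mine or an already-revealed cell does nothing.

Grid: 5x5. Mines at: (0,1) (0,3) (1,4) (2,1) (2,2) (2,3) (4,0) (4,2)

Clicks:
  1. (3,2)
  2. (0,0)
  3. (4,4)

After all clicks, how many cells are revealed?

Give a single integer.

Answer: 6

Derivation:
Click 1 (3,2) count=4: revealed 1 new [(3,2)] -> total=1
Click 2 (0,0) count=1: revealed 1 new [(0,0)] -> total=2
Click 3 (4,4) count=0: revealed 4 new [(3,3) (3,4) (4,3) (4,4)] -> total=6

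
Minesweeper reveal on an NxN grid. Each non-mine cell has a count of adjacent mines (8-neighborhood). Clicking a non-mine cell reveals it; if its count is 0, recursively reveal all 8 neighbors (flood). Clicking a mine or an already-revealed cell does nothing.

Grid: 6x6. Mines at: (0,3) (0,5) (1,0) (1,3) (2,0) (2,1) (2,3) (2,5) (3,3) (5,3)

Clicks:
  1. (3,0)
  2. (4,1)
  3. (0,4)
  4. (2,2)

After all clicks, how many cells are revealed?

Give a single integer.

Answer: 11

Derivation:
Click 1 (3,0) count=2: revealed 1 new [(3,0)] -> total=1
Click 2 (4,1) count=0: revealed 8 new [(3,1) (3,2) (4,0) (4,1) (4,2) (5,0) (5,1) (5,2)] -> total=9
Click 3 (0,4) count=3: revealed 1 new [(0,4)] -> total=10
Click 4 (2,2) count=4: revealed 1 new [(2,2)] -> total=11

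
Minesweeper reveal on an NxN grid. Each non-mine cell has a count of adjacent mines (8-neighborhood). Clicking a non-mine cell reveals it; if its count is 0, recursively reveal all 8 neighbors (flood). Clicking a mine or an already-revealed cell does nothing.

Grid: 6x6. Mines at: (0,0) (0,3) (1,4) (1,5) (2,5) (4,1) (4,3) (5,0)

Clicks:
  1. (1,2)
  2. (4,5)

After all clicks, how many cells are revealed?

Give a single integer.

Answer: 7

Derivation:
Click 1 (1,2) count=1: revealed 1 new [(1,2)] -> total=1
Click 2 (4,5) count=0: revealed 6 new [(3,4) (3,5) (4,4) (4,5) (5,4) (5,5)] -> total=7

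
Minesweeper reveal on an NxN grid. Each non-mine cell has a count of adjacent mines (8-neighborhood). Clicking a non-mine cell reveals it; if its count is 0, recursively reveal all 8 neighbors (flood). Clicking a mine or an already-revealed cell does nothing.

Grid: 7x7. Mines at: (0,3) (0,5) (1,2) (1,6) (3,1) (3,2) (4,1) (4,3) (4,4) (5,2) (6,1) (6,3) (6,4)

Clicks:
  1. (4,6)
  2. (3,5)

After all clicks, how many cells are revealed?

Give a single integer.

Click 1 (4,6) count=0: revealed 10 new [(2,5) (2,6) (3,5) (3,6) (4,5) (4,6) (5,5) (5,6) (6,5) (6,6)] -> total=10
Click 2 (3,5) count=1: revealed 0 new [(none)] -> total=10

Answer: 10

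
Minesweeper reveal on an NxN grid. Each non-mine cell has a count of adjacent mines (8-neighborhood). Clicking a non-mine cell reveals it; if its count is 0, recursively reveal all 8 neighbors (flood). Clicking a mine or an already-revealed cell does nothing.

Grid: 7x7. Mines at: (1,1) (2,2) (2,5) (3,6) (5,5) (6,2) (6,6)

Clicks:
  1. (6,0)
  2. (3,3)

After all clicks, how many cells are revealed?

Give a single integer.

Answer: 19

Derivation:
Click 1 (6,0) count=0: revealed 19 new [(2,0) (2,1) (3,0) (3,1) (3,2) (3,3) (3,4) (4,0) (4,1) (4,2) (4,3) (4,4) (5,0) (5,1) (5,2) (5,3) (5,4) (6,0) (6,1)] -> total=19
Click 2 (3,3) count=1: revealed 0 new [(none)] -> total=19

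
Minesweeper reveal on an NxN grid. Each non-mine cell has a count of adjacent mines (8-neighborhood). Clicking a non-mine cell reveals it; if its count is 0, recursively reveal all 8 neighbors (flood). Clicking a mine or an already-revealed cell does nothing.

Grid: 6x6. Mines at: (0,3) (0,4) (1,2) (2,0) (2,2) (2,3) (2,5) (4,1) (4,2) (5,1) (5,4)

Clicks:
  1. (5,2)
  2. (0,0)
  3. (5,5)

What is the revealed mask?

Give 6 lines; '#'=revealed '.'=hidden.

Answer: ##....
##....
......
......
......
..#..#

Derivation:
Click 1 (5,2) count=3: revealed 1 new [(5,2)] -> total=1
Click 2 (0,0) count=0: revealed 4 new [(0,0) (0,1) (1,0) (1,1)] -> total=5
Click 3 (5,5) count=1: revealed 1 new [(5,5)] -> total=6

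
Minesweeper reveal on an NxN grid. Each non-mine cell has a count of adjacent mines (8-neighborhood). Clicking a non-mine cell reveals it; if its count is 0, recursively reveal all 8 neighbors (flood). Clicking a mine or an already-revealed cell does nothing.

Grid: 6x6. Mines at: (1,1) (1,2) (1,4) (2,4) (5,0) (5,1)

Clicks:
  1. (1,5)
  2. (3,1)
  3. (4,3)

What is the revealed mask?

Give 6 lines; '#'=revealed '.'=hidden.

Click 1 (1,5) count=2: revealed 1 new [(1,5)] -> total=1
Click 2 (3,1) count=0: revealed 20 new [(2,0) (2,1) (2,2) (2,3) (3,0) (3,1) (3,2) (3,3) (3,4) (3,5) (4,0) (4,1) (4,2) (4,3) (4,4) (4,5) (5,2) (5,3) (5,4) (5,5)] -> total=21
Click 3 (4,3) count=0: revealed 0 new [(none)] -> total=21

Answer: ......
.....#
####..
######
######
..####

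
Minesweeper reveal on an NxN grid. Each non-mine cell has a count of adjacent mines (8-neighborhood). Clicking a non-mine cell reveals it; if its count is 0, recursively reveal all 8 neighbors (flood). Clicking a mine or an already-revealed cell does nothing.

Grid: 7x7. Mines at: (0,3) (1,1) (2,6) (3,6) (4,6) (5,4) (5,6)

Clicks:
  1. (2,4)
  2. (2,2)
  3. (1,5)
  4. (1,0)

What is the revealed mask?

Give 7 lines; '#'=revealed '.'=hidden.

Click 1 (2,4) count=0: revealed 30 new [(1,2) (1,3) (1,4) (1,5) (2,0) (2,1) (2,2) (2,3) (2,4) (2,5) (3,0) (3,1) (3,2) (3,3) (3,4) (3,5) (4,0) (4,1) (4,2) (4,3) (4,4) (4,5) (5,0) (5,1) (5,2) (5,3) (6,0) (6,1) (6,2) (6,3)] -> total=30
Click 2 (2,2) count=1: revealed 0 new [(none)] -> total=30
Click 3 (1,5) count=1: revealed 0 new [(none)] -> total=30
Click 4 (1,0) count=1: revealed 1 new [(1,0)] -> total=31

Answer: .......
#.####.
######.
######.
######.
####...
####...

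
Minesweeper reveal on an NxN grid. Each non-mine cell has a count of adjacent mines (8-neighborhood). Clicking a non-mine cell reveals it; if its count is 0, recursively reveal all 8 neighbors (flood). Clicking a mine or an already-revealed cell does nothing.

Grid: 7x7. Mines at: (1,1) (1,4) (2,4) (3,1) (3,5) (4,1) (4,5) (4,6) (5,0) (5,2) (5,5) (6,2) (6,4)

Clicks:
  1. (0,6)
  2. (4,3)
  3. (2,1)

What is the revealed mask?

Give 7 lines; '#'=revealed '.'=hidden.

Click 1 (0,6) count=0: revealed 6 new [(0,5) (0,6) (1,5) (1,6) (2,5) (2,6)] -> total=6
Click 2 (4,3) count=1: revealed 1 new [(4,3)] -> total=7
Click 3 (2,1) count=2: revealed 1 new [(2,1)] -> total=8

Answer: .....##
.....##
.#...##
.......
...#...
.......
.......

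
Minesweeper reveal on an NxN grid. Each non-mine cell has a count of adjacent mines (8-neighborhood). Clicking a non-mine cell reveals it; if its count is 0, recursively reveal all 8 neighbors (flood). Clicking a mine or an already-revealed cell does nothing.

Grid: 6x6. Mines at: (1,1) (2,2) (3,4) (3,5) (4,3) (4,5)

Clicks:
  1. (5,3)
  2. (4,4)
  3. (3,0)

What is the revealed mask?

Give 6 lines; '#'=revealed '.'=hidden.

Click 1 (5,3) count=1: revealed 1 new [(5,3)] -> total=1
Click 2 (4,4) count=4: revealed 1 new [(4,4)] -> total=2
Click 3 (3,0) count=0: revealed 11 new [(2,0) (2,1) (3,0) (3,1) (3,2) (4,0) (4,1) (4,2) (5,0) (5,1) (5,2)] -> total=13

Answer: ......
......
##....
###...
###.#.
####..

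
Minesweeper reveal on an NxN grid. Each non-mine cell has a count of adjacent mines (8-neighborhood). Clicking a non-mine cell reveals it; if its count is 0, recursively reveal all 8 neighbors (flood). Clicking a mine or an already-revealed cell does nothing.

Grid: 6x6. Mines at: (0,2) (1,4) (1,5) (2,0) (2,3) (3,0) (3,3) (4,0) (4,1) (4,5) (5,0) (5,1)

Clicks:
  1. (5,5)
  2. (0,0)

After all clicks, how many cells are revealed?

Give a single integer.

Answer: 5

Derivation:
Click 1 (5,5) count=1: revealed 1 new [(5,5)] -> total=1
Click 2 (0,0) count=0: revealed 4 new [(0,0) (0,1) (1,0) (1,1)] -> total=5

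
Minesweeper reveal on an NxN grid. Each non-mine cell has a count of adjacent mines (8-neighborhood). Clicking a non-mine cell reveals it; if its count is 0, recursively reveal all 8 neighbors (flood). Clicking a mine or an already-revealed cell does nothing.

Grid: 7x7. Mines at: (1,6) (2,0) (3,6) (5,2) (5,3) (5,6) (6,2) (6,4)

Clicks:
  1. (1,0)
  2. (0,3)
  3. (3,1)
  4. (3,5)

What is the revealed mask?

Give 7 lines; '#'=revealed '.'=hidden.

Answer: ######.
######.
.#####.
.#####.
.#####.
.......
.......

Derivation:
Click 1 (1,0) count=1: revealed 1 new [(1,0)] -> total=1
Click 2 (0,3) count=0: revealed 26 new [(0,0) (0,1) (0,2) (0,3) (0,4) (0,5) (1,1) (1,2) (1,3) (1,4) (1,5) (2,1) (2,2) (2,3) (2,4) (2,5) (3,1) (3,2) (3,3) (3,4) (3,5) (4,1) (4,2) (4,3) (4,4) (4,5)] -> total=27
Click 3 (3,1) count=1: revealed 0 new [(none)] -> total=27
Click 4 (3,5) count=1: revealed 0 new [(none)] -> total=27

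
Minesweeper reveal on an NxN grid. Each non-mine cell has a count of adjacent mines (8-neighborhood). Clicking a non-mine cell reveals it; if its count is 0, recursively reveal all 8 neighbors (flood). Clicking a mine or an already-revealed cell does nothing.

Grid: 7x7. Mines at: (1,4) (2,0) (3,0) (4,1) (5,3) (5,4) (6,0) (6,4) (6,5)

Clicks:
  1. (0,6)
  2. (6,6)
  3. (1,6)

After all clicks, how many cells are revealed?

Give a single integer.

Click 1 (0,6) count=0: revealed 31 new [(0,0) (0,1) (0,2) (0,3) (0,5) (0,6) (1,0) (1,1) (1,2) (1,3) (1,5) (1,6) (2,1) (2,2) (2,3) (2,4) (2,5) (2,6) (3,1) (3,2) (3,3) (3,4) (3,5) (3,6) (4,2) (4,3) (4,4) (4,5) (4,6) (5,5) (5,6)] -> total=31
Click 2 (6,6) count=1: revealed 1 new [(6,6)] -> total=32
Click 3 (1,6) count=0: revealed 0 new [(none)] -> total=32

Answer: 32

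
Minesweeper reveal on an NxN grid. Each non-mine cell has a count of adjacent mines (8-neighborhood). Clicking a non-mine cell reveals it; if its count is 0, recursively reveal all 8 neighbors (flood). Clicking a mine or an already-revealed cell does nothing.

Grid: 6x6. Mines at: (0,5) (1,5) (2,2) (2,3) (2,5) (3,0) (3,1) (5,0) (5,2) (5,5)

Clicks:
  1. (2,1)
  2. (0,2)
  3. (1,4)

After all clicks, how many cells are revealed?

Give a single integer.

Click 1 (2,1) count=3: revealed 1 new [(2,1)] -> total=1
Click 2 (0,2) count=0: revealed 11 new [(0,0) (0,1) (0,2) (0,3) (0,4) (1,0) (1,1) (1,2) (1,3) (1,4) (2,0)] -> total=12
Click 3 (1,4) count=4: revealed 0 new [(none)] -> total=12

Answer: 12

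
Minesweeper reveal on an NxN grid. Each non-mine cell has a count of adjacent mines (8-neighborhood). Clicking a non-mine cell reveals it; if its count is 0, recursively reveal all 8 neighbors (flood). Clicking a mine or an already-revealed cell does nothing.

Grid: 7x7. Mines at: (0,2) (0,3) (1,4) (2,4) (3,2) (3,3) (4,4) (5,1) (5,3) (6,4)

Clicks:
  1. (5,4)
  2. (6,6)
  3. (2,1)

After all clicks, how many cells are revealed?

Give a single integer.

Click 1 (5,4) count=3: revealed 1 new [(5,4)] -> total=1
Click 2 (6,6) count=0: revealed 14 new [(0,5) (0,6) (1,5) (1,6) (2,5) (2,6) (3,5) (3,6) (4,5) (4,6) (5,5) (5,6) (6,5) (6,6)] -> total=15
Click 3 (2,1) count=1: revealed 1 new [(2,1)] -> total=16

Answer: 16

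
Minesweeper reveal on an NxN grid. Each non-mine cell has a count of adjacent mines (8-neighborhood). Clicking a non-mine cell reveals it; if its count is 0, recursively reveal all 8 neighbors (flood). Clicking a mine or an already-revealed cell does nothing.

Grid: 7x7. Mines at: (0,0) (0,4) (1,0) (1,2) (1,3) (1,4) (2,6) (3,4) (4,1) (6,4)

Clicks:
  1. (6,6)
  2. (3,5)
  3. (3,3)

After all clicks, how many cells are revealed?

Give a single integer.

Click 1 (6,6) count=0: revealed 8 new [(3,5) (3,6) (4,5) (4,6) (5,5) (5,6) (6,5) (6,6)] -> total=8
Click 2 (3,5) count=2: revealed 0 new [(none)] -> total=8
Click 3 (3,3) count=1: revealed 1 new [(3,3)] -> total=9

Answer: 9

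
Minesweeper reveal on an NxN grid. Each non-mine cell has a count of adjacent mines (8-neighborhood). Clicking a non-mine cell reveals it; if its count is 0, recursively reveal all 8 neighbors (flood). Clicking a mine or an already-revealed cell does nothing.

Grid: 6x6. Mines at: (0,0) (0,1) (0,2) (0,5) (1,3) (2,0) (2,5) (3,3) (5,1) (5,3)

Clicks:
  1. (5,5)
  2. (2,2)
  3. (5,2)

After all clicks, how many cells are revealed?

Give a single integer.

Answer: 8

Derivation:
Click 1 (5,5) count=0: revealed 6 new [(3,4) (3,5) (4,4) (4,5) (5,4) (5,5)] -> total=6
Click 2 (2,2) count=2: revealed 1 new [(2,2)] -> total=7
Click 3 (5,2) count=2: revealed 1 new [(5,2)] -> total=8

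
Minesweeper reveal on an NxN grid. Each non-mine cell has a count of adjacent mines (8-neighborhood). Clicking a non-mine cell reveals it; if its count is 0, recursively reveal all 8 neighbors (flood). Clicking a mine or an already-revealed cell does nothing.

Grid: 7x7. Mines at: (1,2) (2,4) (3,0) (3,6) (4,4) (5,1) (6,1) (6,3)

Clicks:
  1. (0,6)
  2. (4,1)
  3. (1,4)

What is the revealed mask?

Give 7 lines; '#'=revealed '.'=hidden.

Click 1 (0,6) count=0: revealed 10 new [(0,3) (0,4) (0,5) (0,6) (1,3) (1,4) (1,5) (1,6) (2,5) (2,6)] -> total=10
Click 2 (4,1) count=2: revealed 1 new [(4,1)] -> total=11
Click 3 (1,4) count=1: revealed 0 new [(none)] -> total=11

Answer: ...####
...####
.....##
.......
.#.....
.......
.......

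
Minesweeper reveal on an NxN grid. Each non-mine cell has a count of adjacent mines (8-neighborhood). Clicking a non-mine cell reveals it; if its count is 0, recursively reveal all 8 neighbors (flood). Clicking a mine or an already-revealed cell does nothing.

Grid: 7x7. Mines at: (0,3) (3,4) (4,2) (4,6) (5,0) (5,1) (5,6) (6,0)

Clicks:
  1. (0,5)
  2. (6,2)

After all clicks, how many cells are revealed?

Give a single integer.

Answer: 12

Derivation:
Click 1 (0,5) count=0: revealed 11 new [(0,4) (0,5) (0,6) (1,4) (1,5) (1,6) (2,4) (2,5) (2,6) (3,5) (3,6)] -> total=11
Click 2 (6,2) count=1: revealed 1 new [(6,2)] -> total=12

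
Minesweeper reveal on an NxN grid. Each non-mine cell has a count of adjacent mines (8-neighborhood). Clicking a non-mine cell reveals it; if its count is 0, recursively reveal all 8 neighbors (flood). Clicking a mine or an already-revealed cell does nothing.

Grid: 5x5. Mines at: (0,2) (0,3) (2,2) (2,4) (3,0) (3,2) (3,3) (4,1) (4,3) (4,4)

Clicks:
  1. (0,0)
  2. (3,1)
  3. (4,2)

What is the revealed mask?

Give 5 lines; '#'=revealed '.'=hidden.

Answer: ##...
##...
##...
.#...
..#..

Derivation:
Click 1 (0,0) count=0: revealed 6 new [(0,0) (0,1) (1,0) (1,1) (2,0) (2,1)] -> total=6
Click 2 (3,1) count=4: revealed 1 new [(3,1)] -> total=7
Click 3 (4,2) count=4: revealed 1 new [(4,2)] -> total=8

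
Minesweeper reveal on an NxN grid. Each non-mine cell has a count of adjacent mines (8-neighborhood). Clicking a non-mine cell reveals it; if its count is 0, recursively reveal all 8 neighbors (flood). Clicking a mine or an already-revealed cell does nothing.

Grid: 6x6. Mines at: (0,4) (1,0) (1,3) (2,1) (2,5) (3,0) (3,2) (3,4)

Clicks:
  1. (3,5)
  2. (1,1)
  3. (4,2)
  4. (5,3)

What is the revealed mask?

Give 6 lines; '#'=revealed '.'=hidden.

Click 1 (3,5) count=2: revealed 1 new [(3,5)] -> total=1
Click 2 (1,1) count=2: revealed 1 new [(1,1)] -> total=2
Click 3 (4,2) count=1: revealed 1 new [(4,2)] -> total=3
Click 4 (5,3) count=0: revealed 11 new [(4,0) (4,1) (4,3) (4,4) (4,5) (5,0) (5,1) (5,2) (5,3) (5,4) (5,5)] -> total=14

Answer: ......
.#....
......
.....#
######
######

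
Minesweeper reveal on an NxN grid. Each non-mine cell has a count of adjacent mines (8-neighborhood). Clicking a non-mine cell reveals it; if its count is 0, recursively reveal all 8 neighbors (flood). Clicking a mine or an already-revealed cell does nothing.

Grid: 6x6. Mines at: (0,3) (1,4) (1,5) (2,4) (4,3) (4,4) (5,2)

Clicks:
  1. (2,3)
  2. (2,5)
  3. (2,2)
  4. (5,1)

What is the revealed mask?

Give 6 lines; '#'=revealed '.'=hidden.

Click 1 (2,3) count=2: revealed 1 new [(2,3)] -> total=1
Click 2 (2,5) count=3: revealed 1 new [(2,5)] -> total=2
Click 3 (2,2) count=0: revealed 19 new [(0,0) (0,1) (0,2) (1,0) (1,1) (1,2) (1,3) (2,0) (2,1) (2,2) (3,0) (3,1) (3,2) (3,3) (4,0) (4,1) (4,2) (5,0) (5,1)] -> total=21
Click 4 (5,1) count=1: revealed 0 new [(none)] -> total=21

Answer: ###...
####..
####.#
####..
###...
##....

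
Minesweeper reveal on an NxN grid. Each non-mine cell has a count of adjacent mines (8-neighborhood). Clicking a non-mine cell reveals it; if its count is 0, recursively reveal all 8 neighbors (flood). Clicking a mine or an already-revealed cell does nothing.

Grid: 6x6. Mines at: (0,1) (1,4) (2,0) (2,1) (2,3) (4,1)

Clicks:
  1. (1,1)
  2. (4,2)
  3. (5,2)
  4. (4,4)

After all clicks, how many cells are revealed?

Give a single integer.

Answer: 15

Derivation:
Click 1 (1,1) count=3: revealed 1 new [(1,1)] -> total=1
Click 2 (4,2) count=1: revealed 1 new [(4,2)] -> total=2
Click 3 (5,2) count=1: revealed 1 new [(5,2)] -> total=3
Click 4 (4,4) count=0: revealed 12 new [(2,4) (2,5) (3,2) (3,3) (3,4) (3,5) (4,3) (4,4) (4,5) (5,3) (5,4) (5,5)] -> total=15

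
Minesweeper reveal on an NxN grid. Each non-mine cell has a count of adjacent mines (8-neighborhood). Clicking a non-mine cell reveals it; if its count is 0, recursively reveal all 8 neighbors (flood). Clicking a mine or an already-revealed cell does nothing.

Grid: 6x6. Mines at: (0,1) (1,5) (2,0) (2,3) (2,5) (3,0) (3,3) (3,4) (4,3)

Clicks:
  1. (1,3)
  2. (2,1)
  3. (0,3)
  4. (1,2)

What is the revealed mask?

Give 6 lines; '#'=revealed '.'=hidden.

Answer: ..###.
..###.
.#....
......
......
......

Derivation:
Click 1 (1,3) count=1: revealed 1 new [(1,3)] -> total=1
Click 2 (2,1) count=2: revealed 1 new [(2,1)] -> total=2
Click 3 (0,3) count=0: revealed 5 new [(0,2) (0,3) (0,4) (1,2) (1,4)] -> total=7
Click 4 (1,2) count=2: revealed 0 new [(none)] -> total=7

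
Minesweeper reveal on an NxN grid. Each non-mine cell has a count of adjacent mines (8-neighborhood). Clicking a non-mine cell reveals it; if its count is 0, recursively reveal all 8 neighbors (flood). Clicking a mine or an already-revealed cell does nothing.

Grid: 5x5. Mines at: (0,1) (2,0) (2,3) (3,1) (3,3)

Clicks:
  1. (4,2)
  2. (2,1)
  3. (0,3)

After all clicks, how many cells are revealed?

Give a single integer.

Click 1 (4,2) count=2: revealed 1 new [(4,2)] -> total=1
Click 2 (2,1) count=2: revealed 1 new [(2,1)] -> total=2
Click 3 (0,3) count=0: revealed 6 new [(0,2) (0,3) (0,4) (1,2) (1,3) (1,4)] -> total=8

Answer: 8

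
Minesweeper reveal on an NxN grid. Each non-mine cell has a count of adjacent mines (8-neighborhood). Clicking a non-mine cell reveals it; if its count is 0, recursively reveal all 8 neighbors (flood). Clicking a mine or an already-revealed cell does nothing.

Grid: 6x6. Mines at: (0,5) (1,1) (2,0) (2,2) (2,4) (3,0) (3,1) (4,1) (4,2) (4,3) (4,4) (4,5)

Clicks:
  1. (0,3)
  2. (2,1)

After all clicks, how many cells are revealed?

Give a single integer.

Answer: 7

Derivation:
Click 1 (0,3) count=0: revealed 6 new [(0,2) (0,3) (0,4) (1,2) (1,3) (1,4)] -> total=6
Click 2 (2,1) count=5: revealed 1 new [(2,1)] -> total=7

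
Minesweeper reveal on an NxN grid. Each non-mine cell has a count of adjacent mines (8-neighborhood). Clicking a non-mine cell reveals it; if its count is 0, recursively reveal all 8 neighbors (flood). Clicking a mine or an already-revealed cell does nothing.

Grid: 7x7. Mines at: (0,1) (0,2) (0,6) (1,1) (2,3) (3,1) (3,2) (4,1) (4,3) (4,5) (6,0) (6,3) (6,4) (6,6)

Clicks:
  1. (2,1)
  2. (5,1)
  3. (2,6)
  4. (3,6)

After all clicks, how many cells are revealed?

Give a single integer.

Answer: 11

Derivation:
Click 1 (2,1) count=3: revealed 1 new [(2,1)] -> total=1
Click 2 (5,1) count=2: revealed 1 new [(5,1)] -> total=2
Click 3 (2,6) count=0: revealed 9 new [(1,4) (1,5) (1,6) (2,4) (2,5) (2,6) (3,4) (3,5) (3,6)] -> total=11
Click 4 (3,6) count=1: revealed 0 new [(none)] -> total=11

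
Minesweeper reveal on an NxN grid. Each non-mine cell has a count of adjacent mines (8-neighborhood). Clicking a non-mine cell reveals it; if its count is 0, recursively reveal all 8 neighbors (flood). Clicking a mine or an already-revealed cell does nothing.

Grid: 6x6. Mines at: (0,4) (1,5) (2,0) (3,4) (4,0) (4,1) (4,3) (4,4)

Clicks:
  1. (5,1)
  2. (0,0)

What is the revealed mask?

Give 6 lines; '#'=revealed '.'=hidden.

Answer: ####..
####..
.###..
.###..
......
.#....

Derivation:
Click 1 (5,1) count=2: revealed 1 new [(5,1)] -> total=1
Click 2 (0,0) count=0: revealed 14 new [(0,0) (0,1) (0,2) (0,3) (1,0) (1,1) (1,2) (1,3) (2,1) (2,2) (2,3) (3,1) (3,2) (3,3)] -> total=15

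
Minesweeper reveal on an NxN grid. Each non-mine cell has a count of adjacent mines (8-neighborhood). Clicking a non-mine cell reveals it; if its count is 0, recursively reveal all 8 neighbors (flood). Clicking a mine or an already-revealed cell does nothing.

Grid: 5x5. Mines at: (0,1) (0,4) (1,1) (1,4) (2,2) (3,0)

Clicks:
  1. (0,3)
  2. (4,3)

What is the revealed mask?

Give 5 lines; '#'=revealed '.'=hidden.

Click 1 (0,3) count=2: revealed 1 new [(0,3)] -> total=1
Click 2 (4,3) count=0: revealed 10 new [(2,3) (2,4) (3,1) (3,2) (3,3) (3,4) (4,1) (4,2) (4,3) (4,4)] -> total=11

Answer: ...#.
.....
...##
.####
.####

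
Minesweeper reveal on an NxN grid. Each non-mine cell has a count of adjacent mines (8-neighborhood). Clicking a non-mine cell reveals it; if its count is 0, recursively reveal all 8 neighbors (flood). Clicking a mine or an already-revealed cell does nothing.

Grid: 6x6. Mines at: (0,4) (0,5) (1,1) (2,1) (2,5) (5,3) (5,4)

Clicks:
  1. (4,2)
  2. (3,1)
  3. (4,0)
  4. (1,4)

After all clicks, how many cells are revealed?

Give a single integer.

Click 1 (4,2) count=1: revealed 1 new [(4,2)] -> total=1
Click 2 (3,1) count=1: revealed 1 new [(3,1)] -> total=2
Click 3 (4,0) count=0: revealed 7 new [(3,0) (3,2) (4,0) (4,1) (5,0) (5,1) (5,2)] -> total=9
Click 4 (1,4) count=3: revealed 1 new [(1,4)] -> total=10

Answer: 10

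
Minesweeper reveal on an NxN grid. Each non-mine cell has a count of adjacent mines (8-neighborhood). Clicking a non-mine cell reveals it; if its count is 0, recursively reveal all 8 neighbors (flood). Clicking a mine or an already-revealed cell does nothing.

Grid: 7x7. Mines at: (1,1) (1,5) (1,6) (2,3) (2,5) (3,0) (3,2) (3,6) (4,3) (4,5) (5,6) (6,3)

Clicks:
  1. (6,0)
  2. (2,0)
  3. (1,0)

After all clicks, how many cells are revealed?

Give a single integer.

Answer: 11

Derivation:
Click 1 (6,0) count=0: revealed 9 new [(4,0) (4,1) (4,2) (5,0) (5,1) (5,2) (6,0) (6,1) (6,2)] -> total=9
Click 2 (2,0) count=2: revealed 1 new [(2,0)] -> total=10
Click 3 (1,0) count=1: revealed 1 new [(1,0)] -> total=11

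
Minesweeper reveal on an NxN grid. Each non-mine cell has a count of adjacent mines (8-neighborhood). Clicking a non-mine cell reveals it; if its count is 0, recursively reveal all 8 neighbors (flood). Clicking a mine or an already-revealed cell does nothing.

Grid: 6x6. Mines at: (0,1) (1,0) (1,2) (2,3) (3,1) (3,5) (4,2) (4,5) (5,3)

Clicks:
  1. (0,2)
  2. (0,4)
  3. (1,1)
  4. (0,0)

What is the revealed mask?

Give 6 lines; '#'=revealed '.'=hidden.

Click 1 (0,2) count=2: revealed 1 new [(0,2)] -> total=1
Click 2 (0,4) count=0: revealed 8 new [(0,3) (0,4) (0,5) (1,3) (1,4) (1,5) (2,4) (2,5)] -> total=9
Click 3 (1,1) count=3: revealed 1 new [(1,1)] -> total=10
Click 4 (0,0) count=2: revealed 1 new [(0,0)] -> total=11

Answer: #.####
.#.###
....##
......
......
......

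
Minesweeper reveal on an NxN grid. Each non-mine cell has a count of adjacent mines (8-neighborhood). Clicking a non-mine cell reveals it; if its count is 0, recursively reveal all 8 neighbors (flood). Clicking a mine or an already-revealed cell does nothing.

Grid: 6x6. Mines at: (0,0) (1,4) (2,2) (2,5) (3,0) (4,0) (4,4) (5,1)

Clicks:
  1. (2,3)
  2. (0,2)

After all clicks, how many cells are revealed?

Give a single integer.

Answer: 7

Derivation:
Click 1 (2,3) count=2: revealed 1 new [(2,3)] -> total=1
Click 2 (0,2) count=0: revealed 6 new [(0,1) (0,2) (0,3) (1,1) (1,2) (1,3)] -> total=7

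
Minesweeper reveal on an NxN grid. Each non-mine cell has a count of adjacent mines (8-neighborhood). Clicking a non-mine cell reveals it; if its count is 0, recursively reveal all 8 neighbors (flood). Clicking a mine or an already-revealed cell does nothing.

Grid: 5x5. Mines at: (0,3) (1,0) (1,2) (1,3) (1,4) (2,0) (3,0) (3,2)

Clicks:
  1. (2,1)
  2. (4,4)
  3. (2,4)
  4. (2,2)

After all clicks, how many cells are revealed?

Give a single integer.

Click 1 (2,1) count=5: revealed 1 new [(2,1)] -> total=1
Click 2 (4,4) count=0: revealed 6 new [(2,3) (2,4) (3,3) (3,4) (4,3) (4,4)] -> total=7
Click 3 (2,4) count=2: revealed 0 new [(none)] -> total=7
Click 4 (2,2) count=3: revealed 1 new [(2,2)] -> total=8

Answer: 8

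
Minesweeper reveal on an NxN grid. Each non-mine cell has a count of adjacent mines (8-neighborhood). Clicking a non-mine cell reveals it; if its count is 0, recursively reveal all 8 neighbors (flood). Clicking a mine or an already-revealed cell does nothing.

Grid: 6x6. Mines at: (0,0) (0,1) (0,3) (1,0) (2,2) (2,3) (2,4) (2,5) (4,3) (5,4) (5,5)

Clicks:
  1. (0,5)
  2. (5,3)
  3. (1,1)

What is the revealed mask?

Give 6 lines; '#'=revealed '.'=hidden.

Click 1 (0,5) count=0: revealed 4 new [(0,4) (0,5) (1,4) (1,5)] -> total=4
Click 2 (5,3) count=2: revealed 1 new [(5,3)] -> total=5
Click 3 (1,1) count=4: revealed 1 new [(1,1)] -> total=6

Answer: ....##
.#..##
......
......
......
...#..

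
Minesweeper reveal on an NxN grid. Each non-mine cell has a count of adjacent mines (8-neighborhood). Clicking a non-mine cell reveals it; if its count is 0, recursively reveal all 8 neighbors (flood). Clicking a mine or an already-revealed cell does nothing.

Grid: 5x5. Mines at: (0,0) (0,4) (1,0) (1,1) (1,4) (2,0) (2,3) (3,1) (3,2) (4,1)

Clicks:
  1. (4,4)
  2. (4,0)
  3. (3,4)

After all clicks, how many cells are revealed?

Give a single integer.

Answer: 5

Derivation:
Click 1 (4,4) count=0: revealed 4 new [(3,3) (3,4) (4,3) (4,4)] -> total=4
Click 2 (4,0) count=2: revealed 1 new [(4,0)] -> total=5
Click 3 (3,4) count=1: revealed 0 new [(none)] -> total=5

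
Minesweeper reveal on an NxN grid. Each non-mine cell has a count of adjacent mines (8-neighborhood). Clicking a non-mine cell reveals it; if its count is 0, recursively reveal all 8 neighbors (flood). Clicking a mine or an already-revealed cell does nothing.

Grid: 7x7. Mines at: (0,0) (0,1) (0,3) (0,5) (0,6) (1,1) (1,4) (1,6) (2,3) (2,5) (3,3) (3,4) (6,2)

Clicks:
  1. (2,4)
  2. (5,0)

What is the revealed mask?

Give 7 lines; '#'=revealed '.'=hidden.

Click 1 (2,4) count=5: revealed 1 new [(2,4)] -> total=1
Click 2 (5,0) count=0: revealed 14 new [(2,0) (2,1) (2,2) (3,0) (3,1) (3,2) (4,0) (4,1) (4,2) (5,0) (5,1) (5,2) (6,0) (6,1)] -> total=15

Answer: .......
.......
###.#..
###....
###....
###....
##.....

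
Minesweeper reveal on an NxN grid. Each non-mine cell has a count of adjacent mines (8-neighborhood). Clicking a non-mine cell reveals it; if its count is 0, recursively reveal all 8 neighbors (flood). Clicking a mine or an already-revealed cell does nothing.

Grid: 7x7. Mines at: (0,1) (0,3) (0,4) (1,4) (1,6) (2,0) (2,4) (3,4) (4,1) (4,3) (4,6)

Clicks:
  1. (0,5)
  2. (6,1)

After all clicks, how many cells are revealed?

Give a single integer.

Click 1 (0,5) count=3: revealed 1 new [(0,5)] -> total=1
Click 2 (6,1) count=0: revealed 14 new [(5,0) (5,1) (5,2) (5,3) (5,4) (5,5) (5,6) (6,0) (6,1) (6,2) (6,3) (6,4) (6,5) (6,6)] -> total=15

Answer: 15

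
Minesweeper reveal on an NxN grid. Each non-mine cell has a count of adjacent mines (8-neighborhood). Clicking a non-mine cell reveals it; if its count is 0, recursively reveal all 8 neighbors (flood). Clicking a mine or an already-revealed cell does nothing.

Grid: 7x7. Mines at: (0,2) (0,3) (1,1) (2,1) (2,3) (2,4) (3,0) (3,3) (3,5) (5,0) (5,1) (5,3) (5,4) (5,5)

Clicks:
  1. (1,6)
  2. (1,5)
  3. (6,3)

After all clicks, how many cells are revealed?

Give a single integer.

Click 1 (1,6) count=0: revealed 8 new [(0,4) (0,5) (0,6) (1,4) (1,5) (1,6) (2,5) (2,6)] -> total=8
Click 2 (1,5) count=1: revealed 0 new [(none)] -> total=8
Click 3 (6,3) count=2: revealed 1 new [(6,3)] -> total=9

Answer: 9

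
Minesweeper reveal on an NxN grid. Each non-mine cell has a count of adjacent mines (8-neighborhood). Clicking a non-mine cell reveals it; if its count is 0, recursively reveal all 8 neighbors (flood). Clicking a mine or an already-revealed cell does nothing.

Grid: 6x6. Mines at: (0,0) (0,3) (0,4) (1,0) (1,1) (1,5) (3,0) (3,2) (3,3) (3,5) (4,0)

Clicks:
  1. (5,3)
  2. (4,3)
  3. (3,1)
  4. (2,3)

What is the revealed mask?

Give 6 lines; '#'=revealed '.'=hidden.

Click 1 (5,3) count=0: revealed 10 new [(4,1) (4,2) (4,3) (4,4) (4,5) (5,1) (5,2) (5,3) (5,4) (5,5)] -> total=10
Click 2 (4,3) count=2: revealed 0 new [(none)] -> total=10
Click 3 (3,1) count=3: revealed 1 new [(3,1)] -> total=11
Click 4 (2,3) count=2: revealed 1 new [(2,3)] -> total=12

Answer: ......
......
...#..
.#....
.#####
.#####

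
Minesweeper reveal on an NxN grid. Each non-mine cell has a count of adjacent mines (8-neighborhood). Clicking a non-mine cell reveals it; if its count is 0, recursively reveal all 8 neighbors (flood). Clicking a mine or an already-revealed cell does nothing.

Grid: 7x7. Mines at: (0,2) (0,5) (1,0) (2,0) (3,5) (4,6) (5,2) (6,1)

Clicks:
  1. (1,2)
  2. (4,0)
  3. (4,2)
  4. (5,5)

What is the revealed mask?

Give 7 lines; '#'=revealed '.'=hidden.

Click 1 (1,2) count=1: revealed 1 new [(1,2)] -> total=1
Click 2 (4,0) count=0: revealed 6 new [(3,0) (3,1) (4,0) (4,1) (5,0) (5,1)] -> total=7
Click 3 (4,2) count=1: revealed 1 new [(4,2)] -> total=8
Click 4 (5,5) count=1: revealed 1 new [(5,5)] -> total=9

Answer: .......
..#....
.......
##.....
###....
##...#.
.......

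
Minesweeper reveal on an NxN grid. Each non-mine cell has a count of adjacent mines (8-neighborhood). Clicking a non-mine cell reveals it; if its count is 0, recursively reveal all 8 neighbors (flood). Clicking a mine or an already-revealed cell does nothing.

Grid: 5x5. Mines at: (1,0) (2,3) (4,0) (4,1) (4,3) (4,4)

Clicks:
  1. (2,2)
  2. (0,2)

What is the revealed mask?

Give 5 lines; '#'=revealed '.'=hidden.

Answer: .####
.####
..#..
.....
.....

Derivation:
Click 1 (2,2) count=1: revealed 1 new [(2,2)] -> total=1
Click 2 (0,2) count=0: revealed 8 new [(0,1) (0,2) (0,3) (0,4) (1,1) (1,2) (1,3) (1,4)] -> total=9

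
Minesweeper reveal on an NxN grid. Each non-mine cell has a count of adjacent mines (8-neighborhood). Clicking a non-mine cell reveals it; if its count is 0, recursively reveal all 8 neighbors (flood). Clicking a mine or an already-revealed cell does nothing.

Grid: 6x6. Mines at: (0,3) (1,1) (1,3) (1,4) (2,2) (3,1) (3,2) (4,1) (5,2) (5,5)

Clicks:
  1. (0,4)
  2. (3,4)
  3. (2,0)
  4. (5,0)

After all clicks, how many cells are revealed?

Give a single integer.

Click 1 (0,4) count=3: revealed 1 new [(0,4)] -> total=1
Click 2 (3,4) count=0: revealed 9 new [(2,3) (2,4) (2,5) (3,3) (3,4) (3,5) (4,3) (4,4) (4,5)] -> total=10
Click 3 (2,0) count=2: revealed 1 new [(2,0)] -> total=11
Click 4 (5,0) count=1: revealed 1 new [(5,0)] -> total=12

Answer: 12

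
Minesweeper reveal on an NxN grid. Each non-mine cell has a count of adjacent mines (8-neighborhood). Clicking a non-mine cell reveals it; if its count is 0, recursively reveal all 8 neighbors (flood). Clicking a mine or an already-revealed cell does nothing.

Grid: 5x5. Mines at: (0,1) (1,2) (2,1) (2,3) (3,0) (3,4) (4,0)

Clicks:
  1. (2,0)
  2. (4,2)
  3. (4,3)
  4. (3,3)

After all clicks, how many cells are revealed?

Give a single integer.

Answer: 7

Derivation:
Click 1 (2,0) count=2: revealed 1 new [(2,0)] -> total=1
Click 2 (4,2) count=0: revealed 6 new [(3,1) (3,2) (3,3) (4,1) (4,2) (4,3)] -> total=7
Click 3 (4,3) count=1: revealed 0 new [(none)] -> total=7
Click 4 (3,3) count=2: revealed 0 new [(none)] -> total=7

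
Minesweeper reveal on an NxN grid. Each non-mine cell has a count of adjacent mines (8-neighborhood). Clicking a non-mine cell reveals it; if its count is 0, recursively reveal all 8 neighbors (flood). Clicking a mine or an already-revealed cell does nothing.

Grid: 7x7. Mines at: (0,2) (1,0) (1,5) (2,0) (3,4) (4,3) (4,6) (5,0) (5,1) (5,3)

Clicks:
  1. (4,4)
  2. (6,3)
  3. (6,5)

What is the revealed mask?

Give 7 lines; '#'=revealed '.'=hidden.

Click 1 (4,4) count=3: revealed 1 new [(4,4)] -> total=1
Click 2 (6,3) count=1: revealed 1 new [(6,3)] -> total=2
Click 3 (6,5) count=0: revealed 6 new [(5,4) (5,5) (5,6) (6,4) (6,5) (6,6)] -> total=8

Answer: .......
.......
.......
.......
....#..
....###
...####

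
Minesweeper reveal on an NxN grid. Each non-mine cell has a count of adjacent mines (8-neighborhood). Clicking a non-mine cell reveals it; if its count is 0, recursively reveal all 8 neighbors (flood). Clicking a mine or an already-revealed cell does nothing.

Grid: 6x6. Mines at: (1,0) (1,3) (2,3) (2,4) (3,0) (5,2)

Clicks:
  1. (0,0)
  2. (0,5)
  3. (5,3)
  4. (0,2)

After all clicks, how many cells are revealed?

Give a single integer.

Click 1 (0,0) count=1: revealed 1 new [(0,0)] -> total=1
Click 2 (0,5) count=0: revealed 4 new [(0,4) (0,5) (1,4) (1,5)] -> total=5
Click 3 (5,3) count=1: revealed 1 new [(5,3)] -> total=6
Click 4 (0,2) count=1: revealed 1 new [(0,2)] -> total=7

Answer: 7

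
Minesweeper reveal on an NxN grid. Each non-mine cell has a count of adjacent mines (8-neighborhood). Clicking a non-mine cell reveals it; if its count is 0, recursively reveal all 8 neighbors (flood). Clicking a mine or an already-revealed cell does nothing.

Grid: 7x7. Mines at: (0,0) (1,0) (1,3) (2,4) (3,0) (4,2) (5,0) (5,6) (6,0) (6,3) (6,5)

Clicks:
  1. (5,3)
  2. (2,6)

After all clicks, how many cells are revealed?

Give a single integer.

Answer: 13

Derivation:
Click 1 (5,3) count=2: revealed 1 new [(5,3)] -> total=1
Click 2 (2,6) count=0: revealed 12 new [(0,4) (0,5) (0,6) (1,4) (1,5) (1,6) (2,5) (2,6) (3,5) (3,6) (4,5) (4,6)] -> total=13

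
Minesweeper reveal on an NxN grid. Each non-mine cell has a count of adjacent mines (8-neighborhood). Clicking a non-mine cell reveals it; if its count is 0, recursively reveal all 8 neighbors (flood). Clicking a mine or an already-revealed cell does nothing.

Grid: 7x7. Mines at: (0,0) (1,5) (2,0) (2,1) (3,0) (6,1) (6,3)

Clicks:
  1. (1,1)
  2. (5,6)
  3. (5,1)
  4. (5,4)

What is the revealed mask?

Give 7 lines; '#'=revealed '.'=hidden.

Click 1 (1,1) count=3: revealed 1 new [(1,1)] -> total=1
Click 2 (5,6) count=0: revealed 33 new [(0,1) (0,2) (0,3) (0,4) (1,2) (1,3) (1,4) (2,2) (2,3) (2,4) (2,5) (2,6) (3,1) (3,2) (3,3) (3,4) (3,5) (3,6) (4,1) (4,2) (4,3) (4,4) (4,5) (4,6) (5,1) (5,2) (5,3) (5,4) (5,5) (5,6) (6,4) (6,5) (6,6)] -> total=34
Click 3 (5,1) count=1: revealed 0 new [(none)] -> total=34
Click 4 (5,4) count=1: revealed 0 new [(none)] -> total=34

Answer: .####..
.####..
..#####
.######
.######
.######
....###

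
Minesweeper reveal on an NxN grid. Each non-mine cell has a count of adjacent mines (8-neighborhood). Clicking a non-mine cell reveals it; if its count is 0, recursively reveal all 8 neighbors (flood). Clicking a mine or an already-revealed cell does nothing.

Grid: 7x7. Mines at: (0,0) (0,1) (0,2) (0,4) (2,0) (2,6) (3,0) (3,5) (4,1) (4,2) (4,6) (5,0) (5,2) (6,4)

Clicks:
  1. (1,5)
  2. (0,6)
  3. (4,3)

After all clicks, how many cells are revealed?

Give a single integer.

Answer: 5

Derivation:
Click 1 (1,5) count=2: revealed 1 new [(1,5)] -> total=1
Click 2 (0,6) count=0: revealed 3 new [(0,5) (0,6) (1,6)] -> total=4
Click 3 (4,3) count=2: revealed 1 new [(4,3)] -> total=5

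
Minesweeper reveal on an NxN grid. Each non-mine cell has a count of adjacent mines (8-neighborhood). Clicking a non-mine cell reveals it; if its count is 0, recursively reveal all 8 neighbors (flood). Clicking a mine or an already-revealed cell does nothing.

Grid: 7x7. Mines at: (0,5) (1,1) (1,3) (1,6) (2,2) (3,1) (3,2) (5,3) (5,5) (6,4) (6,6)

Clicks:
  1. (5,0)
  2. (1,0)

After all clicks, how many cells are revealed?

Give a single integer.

Click 1 (5,0) count=0: revealed 9 new [(4,0) (4,1) (4,2) (5,0) (5,1) (5,2) (6,0) (6,1) (6,2)] -> total=9
Click 2 (1,0) count=1: revealed 1 new [(1,0)] -> total=10

Answer: 10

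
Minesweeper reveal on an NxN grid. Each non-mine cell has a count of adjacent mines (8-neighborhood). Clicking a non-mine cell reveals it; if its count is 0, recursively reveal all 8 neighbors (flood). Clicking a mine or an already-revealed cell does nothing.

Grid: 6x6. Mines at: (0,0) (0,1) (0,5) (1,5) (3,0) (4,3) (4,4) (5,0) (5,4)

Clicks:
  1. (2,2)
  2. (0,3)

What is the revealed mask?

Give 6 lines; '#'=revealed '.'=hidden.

Click 1 (2,2) count=0: revealed 15 new [(0,2) (0,3) (0,4) (1,1) (1,2) (1,3) (1,4) (2,1) (2,2) (2,3) (2,4) (3,1) (3,2) (3,3) (3,4)] -> total=15
Click 2 (0,3) count=0: revealed 0 new [(none)] -> total=15

Answer: ..###.
.####.
.####.
.####.
......
......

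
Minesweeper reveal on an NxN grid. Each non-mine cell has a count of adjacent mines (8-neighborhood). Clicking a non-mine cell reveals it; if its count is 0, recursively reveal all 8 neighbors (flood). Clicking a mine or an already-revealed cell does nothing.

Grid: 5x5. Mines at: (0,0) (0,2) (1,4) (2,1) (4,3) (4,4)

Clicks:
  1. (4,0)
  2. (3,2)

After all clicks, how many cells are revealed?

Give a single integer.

Click 1 (4,0) count=0: revealed 6 new [(3,0) (3,1) (3,2) (4,0) (4,1) (4,2)] -> total=6
Click 2 (3,2) count=2: revealed 0 new [(none)] -> total=6

Answer: 6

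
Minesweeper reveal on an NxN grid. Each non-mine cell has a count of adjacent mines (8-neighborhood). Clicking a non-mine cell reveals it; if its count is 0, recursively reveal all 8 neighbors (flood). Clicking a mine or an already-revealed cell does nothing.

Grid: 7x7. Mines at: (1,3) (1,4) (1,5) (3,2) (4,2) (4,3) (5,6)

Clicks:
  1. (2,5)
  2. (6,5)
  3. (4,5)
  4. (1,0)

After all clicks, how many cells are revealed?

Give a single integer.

Click 1 (2,5) count=2: revealed 1 new [(2,5)] -> total=1
Click 2 (6,5) count=1: revealed 1 new [(6,5)] -> total=2
Click 3 (4,5) count=1: revealed 1 new [(4,5)] -> total=3
Click 4 (1,0) count=0: revealed 24 new [(0,0) (0,1) (0,2) (1,0) (1,1) (1,2) (2,0) (2,1) (2,2) (3,0) (3,1) (4,0) (4,1) (5,0) (5,1) (5,2) (5,3) (5,4) (5,5) (6,0) (6,1) (6,2) (6,3) (6,4)] -> total=27

Answer: 27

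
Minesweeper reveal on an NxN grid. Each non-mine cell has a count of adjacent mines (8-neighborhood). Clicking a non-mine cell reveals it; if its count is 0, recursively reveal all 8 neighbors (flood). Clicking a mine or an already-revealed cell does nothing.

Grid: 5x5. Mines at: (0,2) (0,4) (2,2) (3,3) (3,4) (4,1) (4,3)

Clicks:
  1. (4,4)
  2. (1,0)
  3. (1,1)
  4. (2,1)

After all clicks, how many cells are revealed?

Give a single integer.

Answer: 9

Derivation:
Click 1 (4,4) count=3: revealed 1 new [(4,4)] -> total=1
Click 2 (1,0) count=0: revealed 8 new [(0,0) (0,1) (1,0) (1,1) (2,0) (2,1) (3,0) (3,1)] -> total=9
Click 3 (1,1) count=2: revealed 0 new [(none)] -> total=9
Click 4 (2,1) count=1: revealed 0 new [(none)] -> total=9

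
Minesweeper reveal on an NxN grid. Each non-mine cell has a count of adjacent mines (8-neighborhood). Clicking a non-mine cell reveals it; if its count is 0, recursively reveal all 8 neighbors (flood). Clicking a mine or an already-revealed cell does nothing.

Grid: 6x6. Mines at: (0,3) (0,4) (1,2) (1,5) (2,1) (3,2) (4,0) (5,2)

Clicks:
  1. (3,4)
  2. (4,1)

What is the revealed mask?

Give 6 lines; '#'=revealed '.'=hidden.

Click 1 (3,4) count=0: revealed 12 new [(2,3) (2,4) (2,5) (3,3) (3,4) (3,5) (4,3) (4,4) (4,5) (5,3) (5,4) (5,5)] -> total=12
Click 2 (4,1) count=3: revealed 1 new [(4,1)] -> total=13

Answer: ......
......
...###
...###
.#.###
...###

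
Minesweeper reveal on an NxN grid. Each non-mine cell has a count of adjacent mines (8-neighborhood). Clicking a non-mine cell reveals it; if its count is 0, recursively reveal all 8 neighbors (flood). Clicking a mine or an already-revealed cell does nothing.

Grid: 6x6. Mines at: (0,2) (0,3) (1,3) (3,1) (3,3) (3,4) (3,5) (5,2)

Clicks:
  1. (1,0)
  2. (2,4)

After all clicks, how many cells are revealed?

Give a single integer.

Click 1 (1,0) count=0: revealed 6 new [(0,0) (0,1) (1,0) (1,1) (2,0) (2,1)] -> total=6
Click 2 (2,4) count=4: revealed 1 new [(2,4)] -> total=7

Answer: 7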